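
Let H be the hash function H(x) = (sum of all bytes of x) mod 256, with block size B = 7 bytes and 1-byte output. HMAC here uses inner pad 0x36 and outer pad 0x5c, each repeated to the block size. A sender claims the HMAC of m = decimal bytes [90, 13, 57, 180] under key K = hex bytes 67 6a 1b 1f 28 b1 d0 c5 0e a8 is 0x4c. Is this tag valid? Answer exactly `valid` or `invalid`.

Key hex bytes 67 6a 1b 1f 28 b1 d0 c5 0e a8 is 10 bytes > B = 7, so hash it first: H(key) = 2f, then zero-pad to 7 bytes: K' = 2f 00 00 00 00 00 00.
K' ⊕ ipad = 19 36 36 36 36 36 36; K' ⊕ opad = 73 5c 5c 5c 5c 5c 5c.
Inner hash: sum = 25+54+54+54+54+54+54+90+13+57+180 = 689; mod 256 = 177 → b1.
Outer hash (recomputed tag): sum = 115+92+92+92+92+92+92+177 = 844; mod 256 = 76 → 4c.
Recomputed tag = 4c; claimed = 4c → match.

valid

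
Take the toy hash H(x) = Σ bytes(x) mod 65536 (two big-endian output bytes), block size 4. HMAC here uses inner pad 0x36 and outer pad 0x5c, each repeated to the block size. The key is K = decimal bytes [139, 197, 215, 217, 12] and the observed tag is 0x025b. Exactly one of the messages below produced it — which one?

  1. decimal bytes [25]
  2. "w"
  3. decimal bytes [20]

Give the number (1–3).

1

Key decimal bytes [139, 197, 215, 217, 12] = 8b c5 d7 d9 0c is 5 bytes > B = 4, so hash it first: H(key) = 03 0c, then zero-pad to 4 bytes: K' = 03 0c 00 00.
K' ⊕ ipad = 35 3a 36 36; K' ⊕ opad = 5f 50 5c 5c.
m1: inner = H(35 3a 36 36 19) = 00 f4; tag = H(5f 50 5c 5c 00 f4) = 025b ← matches
m2: inner = H(35 3a 36 36 77) = 01 52; tag = H(5f 50 5c 5c 01 52) = 01ba
m3: inner = H(35 3a 36 36 14) = 00 ef; tag = H(5f 50 5c 5c 00 ef) = 0256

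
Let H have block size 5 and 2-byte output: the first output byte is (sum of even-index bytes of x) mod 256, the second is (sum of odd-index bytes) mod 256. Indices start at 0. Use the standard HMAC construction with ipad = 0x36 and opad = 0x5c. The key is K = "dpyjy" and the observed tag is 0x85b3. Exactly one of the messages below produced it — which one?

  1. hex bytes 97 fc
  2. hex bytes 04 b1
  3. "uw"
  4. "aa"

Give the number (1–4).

Key "dpyjy" = 64 70 79 6a 79 is exactly B = 5 bytes: K' = 64 70 79 6a 79.
K' ⊕ ipad = 52 46 4f 5c 4f; K' ⊕ opad = 38 2c 25 36 25.
m1: inner = H(52 46 4f 5c 4f 97 fc) = ec 39; tag = H(38 2c 25 36 25 ec 39) = bb4e
m2: inner = H(52 46 4f 5c 4f 04 b1) = a1 a6; tag = H(38 2c 25 36 25 a1 a6) = 2803
m3: inner = H(52 46 4f 5c 4f 75 77) = 67 17; tag = H(38 2c 25 36 25 67 17) = 99c9
m4: inner = H(52 46 4f 5c 4f 61 61) = 51 03; tag = H(38 2c 25 36 25 51 03) = 85b3 ← matches

4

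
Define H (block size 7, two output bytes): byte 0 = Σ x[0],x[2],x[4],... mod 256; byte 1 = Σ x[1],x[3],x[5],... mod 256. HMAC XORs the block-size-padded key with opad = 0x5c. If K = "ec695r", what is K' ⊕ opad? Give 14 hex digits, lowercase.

Key "ec695r" = 65 63 36 39 35 72 is 6 bytes ≤ B = 7; zero-pad to 7 bytes: K' = 65 63 36 39 35 72 00.
XOR each byte with 0x5c: 65⊕5c=39, 63⊕5c=3f, 36⊕5c=6a, 39⊕5c=65, 35⊕5c=69, 72⊕5c=2e, 00⊕5c=5c.

393f6a65692e5c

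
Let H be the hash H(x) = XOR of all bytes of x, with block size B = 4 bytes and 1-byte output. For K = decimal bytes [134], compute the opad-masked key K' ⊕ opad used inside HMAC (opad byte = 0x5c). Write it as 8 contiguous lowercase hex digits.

da5c5c5c

Key decimal bytes [134] = 86 is 1 byte ≤ B = 4; zero-pad to 4 bytes: K' = 86 00 00 00.
XOR each byte with 0x5c: 86⊕5c=da, 00⊕5c=5c, 00⊕5c=5c, 00⊕5c=5c.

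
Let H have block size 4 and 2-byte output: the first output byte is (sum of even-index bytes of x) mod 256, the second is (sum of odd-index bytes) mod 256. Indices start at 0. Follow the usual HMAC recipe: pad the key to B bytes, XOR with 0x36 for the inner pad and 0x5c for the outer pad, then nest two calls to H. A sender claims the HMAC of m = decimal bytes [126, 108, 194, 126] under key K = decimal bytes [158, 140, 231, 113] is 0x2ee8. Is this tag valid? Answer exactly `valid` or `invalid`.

invalid

Key decimal bytes [158, 140, 231, 113] = 9e 8c e7 71 is exactly B = 4 bytes: K' = 9e 8c e7 71.
K' ⊕ ipad = a8 ba d1 47; K' ⊕ opad = c2 d0 bb 2d.
Inner hash: even-index sum = 697 mod 256 = 185; odd-index sum = 491 mod 256 = 235 → b9 eb.
Outer hash (recomputed tag): even-index sum = 566 mod 256 = 54; odd-index sum = 488 mod 256 = 232 → 36 e8.
Recomputed tag = 36e8; claimed = 2ee8 → mismatch.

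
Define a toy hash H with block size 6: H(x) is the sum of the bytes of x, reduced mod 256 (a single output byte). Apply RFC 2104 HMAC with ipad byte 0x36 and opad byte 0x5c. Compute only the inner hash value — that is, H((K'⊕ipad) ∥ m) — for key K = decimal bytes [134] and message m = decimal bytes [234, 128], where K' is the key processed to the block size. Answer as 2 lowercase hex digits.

28

Key decimal bytes [134] = 86 is 1 byte ≤ B = 6; zero-pad to 6 bytes: K' = 86 00 00 00 00 00.
K' ⊕ ipad = b0 36 36 36 36 36.
Inner input = b0 36 36 36 36 36 ∥ ea 80.
Inner hash: sum = 176+54+54+54+54+54+234+128 = 808; mod 256 = 40 → 28.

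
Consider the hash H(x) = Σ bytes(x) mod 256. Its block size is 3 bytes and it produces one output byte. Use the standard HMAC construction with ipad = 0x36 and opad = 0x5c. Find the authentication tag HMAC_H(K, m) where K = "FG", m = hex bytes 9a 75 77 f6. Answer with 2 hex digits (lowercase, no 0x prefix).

24

Key "FG" = 46 47 is 2 bytes ≤ B = 3; zero-pad to 3 bytes: K' = 46 47 00.
K' ⊕ ipad = 70 71 36.  K' ⊕ opad = 1a 1b 5c.
Inner input = (K'⊕ipad) ∥ m = 70 71 36 ∥ 9a 75 77 f6.
Inner hash: sum = 112+113+54+154+117+119+246 = 915; mod 256 = 147 → 93.
Outer input = (K'⊕opad) ∥ inner = 1a 1b 5c ∥ 93.
Outer hash (tag): sum = 26+27+92+147 = 292; mod 256 = 36 → 24.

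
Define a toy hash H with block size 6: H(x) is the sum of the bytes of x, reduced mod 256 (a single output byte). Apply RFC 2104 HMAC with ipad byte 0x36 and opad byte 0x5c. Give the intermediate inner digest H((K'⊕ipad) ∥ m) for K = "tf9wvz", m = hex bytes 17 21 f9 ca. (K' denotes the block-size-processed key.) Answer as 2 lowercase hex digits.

69

Key "tf9wvz" = 74 66 39 77 76 7a is exactly B = 6 bytes: K' = 74 66 39 77 76 7a.
K' ⊕ ipad = 42 50 0f 41 40 4c.
Inner input = 42 50 0f 41 40 4c ∥ 17 21 f9 ca.
Inner hash: sum = 66+80+15+65+64+76+23+33+249+202 = 873; mod 256 = 105 → 69.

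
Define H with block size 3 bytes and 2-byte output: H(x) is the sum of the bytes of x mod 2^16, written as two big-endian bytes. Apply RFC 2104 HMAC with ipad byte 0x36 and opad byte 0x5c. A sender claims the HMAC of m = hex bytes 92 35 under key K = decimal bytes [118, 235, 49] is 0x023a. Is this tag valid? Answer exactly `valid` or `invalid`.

valid

Key decimal bytes [118, 235, 49] = 76 eb 31 is exactly B = 3 bytes: K' = 76 eb 31.
K' ⊕ ipad = 40 dd 07; K' ⊕ opad = 2a b7 6d.
Inner hash: sum = 64+221+7+146+53 = 491 → 01 eb.
Outer hash (recomputed tag): sum = 42+183+109+1+235 = 570 → 02 3a.
Recomputed tag = 023a; claimed = 023a → match.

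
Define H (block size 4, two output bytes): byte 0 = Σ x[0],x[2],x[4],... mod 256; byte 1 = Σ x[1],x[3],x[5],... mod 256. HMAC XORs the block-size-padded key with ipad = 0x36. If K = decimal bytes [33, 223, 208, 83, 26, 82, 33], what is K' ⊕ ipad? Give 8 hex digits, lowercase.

1ab23636

Key decimal bytes [33, 223, 208, 83, 26, 82, 33] = 21 df d0 53 1a 52 21 is 7 bytes > B = 4, so hash it first: H(key) = 2c 84, then zero-pad to 4 bytes: K' = 2c 84 00 00.
XOR each byte with 0x36: 2c⊕36=1a, 84⊕36=b2, 00⊕36=36, 00⊕36=36.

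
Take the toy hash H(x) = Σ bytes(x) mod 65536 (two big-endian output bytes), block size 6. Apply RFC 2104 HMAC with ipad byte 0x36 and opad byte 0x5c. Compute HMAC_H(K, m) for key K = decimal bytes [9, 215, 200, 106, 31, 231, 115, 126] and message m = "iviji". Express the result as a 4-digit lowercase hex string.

0284

Key decimal bytes [9, 215, 200, 106, 31, 231, 115, 126] = 09 d7 c8 6a 1f e7 73 7e is 8 bytes > B = 6, so hash it first: H(key) = 04 09, then zero-pad to 6 bytes: K' = 04 09 00 00 00 00.
K' ⊕ ipad = 32 3f 36 36 36 36.  K' ⊕ opad = 58 55 5c 5c 5c 5c.
Inner input = (K'⊕ipad) ∥ m = 32 3f 36 36 36 36 ∥ 69 76 69 6a 69.
Inner hash: sum = 50+63+54+54+54+54+105+118+105+106+105 = 868 → 03 64.
Outer input = (K'⊕opad) ∥ inner = 58 55 5c 5c 5c 5c ∥ 03 64.
Outer hash (tag): sum = 88+85+92+92+92+92+3+100 = 644 → 02 84.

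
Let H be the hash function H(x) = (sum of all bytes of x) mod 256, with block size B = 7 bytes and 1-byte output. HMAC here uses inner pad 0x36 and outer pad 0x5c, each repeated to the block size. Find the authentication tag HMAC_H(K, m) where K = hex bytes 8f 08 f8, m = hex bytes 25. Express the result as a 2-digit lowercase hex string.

Key hex bytes 8f 08 f8 is 3 bytes ≤ B = 7; zero-pad to 7 bytes: K' = 8f 08 f8 00 00 00 00.
K' ⊕ ipad = b9 3e ce 36 36 36 36.  K' ⊕ opad = d3 54 a4 5c 5c 5c 5c.
Inner input = (K'⊕ipad) ∥ m = b9 3e ce 36 36 36 36 ∥ 25.
Inner hash: sum = 185+62+206+54+54+54+54+37 = 706; mod 256 = 194 → c2.
Outer input = (K'⊕opad) ∥ inner = d3 54 a4 5c 5c 5c 5c ∥ c2.
Outer hash (tag): sum = 211+84+164+92+92+92+92+194 = 1021; mod 256 = 253 → fd.

fd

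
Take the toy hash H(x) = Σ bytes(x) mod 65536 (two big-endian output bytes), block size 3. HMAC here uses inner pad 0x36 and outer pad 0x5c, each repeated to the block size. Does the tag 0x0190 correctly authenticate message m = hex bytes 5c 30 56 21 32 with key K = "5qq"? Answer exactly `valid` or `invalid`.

Key "5qq" = 35 71 71 is exactly B = 3 bytes: K' = 35 71 71.
K' ⊕ ipad = 03 47 47; K' ⊕ opad = 69 2d 2d.
Inner hash: sum = 3+71+71+92+48+86+33+50 = 454 → 01 c6.
Outer hash (recomputed tag): sum = 105+45+45+1+198 = 394 → 01 8a.
Recomputed tag = 018a; claimed = 0190 → mismatch.

invalid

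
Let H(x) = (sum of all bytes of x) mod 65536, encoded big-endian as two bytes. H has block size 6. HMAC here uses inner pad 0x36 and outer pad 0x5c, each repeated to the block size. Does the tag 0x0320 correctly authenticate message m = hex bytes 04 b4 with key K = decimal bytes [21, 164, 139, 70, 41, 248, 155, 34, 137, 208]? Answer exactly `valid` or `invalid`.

Key decimal bytes [21, 164, 139, 70, 41, 248, 155, 34, 137, 208] = 15 a4 8b 46 29 f8 9b 22 89 d0 is 10 bytes > B = 6, so hash it first: H(key) = 04 c1, then zero-pad to 6 bytes: K' = 04 c1 00 00 00 00.
K' ⊕ ipad = 32 f7 36 36 36 36; K' ⊕ opad = 58 9d 5c 5c 5c 5c.
Inner hash: sum = 50+247+54+54+54+54+4+180 = 697 → 02 b9.
Outer hash (recomputed tag): sum = 88+157+92+92+92+92+2+185 = 800 → 03 20.
Recomputed tag = 0320; claimed = 0320 → match.

valid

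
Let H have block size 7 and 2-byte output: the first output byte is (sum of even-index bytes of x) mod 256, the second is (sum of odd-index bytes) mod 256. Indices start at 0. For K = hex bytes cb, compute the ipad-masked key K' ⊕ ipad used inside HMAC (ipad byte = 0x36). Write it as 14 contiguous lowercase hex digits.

Key hex bytes cb is 1 byte ≤ B = 7; zero-pad to 7 bytes: K' = cb 00 00 00 00 00 00.
XOR each byte with 0x36: cb⊕36=fd, 00⊕36=36, 00⊕36=36, 00⊕36=36, 00⊕36=36, 00⊕36=36, 00⊕36=36.

fd363636363636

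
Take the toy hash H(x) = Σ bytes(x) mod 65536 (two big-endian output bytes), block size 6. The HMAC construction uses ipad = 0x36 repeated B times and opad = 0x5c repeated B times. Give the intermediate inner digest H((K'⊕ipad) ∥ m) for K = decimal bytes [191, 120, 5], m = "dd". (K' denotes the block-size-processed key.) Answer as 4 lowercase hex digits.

0274

Key decimal bytes [191, 120, 5] = bf 78 05 is 3 bytes ≤ B = 6; zero-pad to 6 bytes: K' = bf 78 05 00 00 00.
K' ⊕ ipad = 89 4e 33 36 36 36.
Inner input = 89 4e 33 36 36 36 ∥ 64 64.
Inner hash: sum = 137+78+51+54+54+54+100+100 = 628 → 02 74.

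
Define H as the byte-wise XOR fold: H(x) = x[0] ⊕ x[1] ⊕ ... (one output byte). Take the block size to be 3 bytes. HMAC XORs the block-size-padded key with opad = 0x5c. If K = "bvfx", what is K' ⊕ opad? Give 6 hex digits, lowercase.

565c5c

Key "bvfx" = 62 76 66 78 is 4 bytes > B = 3, so hash it first: H(key) = 0a, then zero-pad to 3 bytes: K' = 0a 00 00.
XOR each byte with 0x5c: 0a⊕5c=56, 00⊕5c=5c, 00⊕5c=5c.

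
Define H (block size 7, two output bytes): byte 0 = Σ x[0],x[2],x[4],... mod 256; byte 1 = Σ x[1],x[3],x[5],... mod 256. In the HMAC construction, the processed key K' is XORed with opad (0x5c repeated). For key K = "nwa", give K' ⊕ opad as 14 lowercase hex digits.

Key "nwa" = 6e 77 61 is 3 bytes ≤ B = 7; zero-pad to 7 bytes: K' = 6e 77 61 00 00 00 00.
XOR each byte with 0x5c: 6e⊕5c=32, 77⊕5c=2b, 61⊕5c=3d, 00⊕5c=5c, 00⊕5c=5c, 00⊕5c=5c, 00⊕5c=5c.

322b3d5c5c5c5c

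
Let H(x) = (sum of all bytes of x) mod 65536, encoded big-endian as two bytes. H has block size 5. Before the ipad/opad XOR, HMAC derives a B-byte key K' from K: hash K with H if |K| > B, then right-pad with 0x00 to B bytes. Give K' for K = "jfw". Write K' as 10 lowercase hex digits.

6a66770000

Key "jfw" = 6a 66 77 is 3 bytes ≤ B = 5; zero-pad to 5 bytes: K' = 6a 66 77 00 00.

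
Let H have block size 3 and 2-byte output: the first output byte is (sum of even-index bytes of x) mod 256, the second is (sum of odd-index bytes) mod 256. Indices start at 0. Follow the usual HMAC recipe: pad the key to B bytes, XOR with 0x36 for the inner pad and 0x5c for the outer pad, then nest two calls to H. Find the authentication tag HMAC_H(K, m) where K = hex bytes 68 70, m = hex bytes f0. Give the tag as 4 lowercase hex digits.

Key hex bytes 68 70 is 2 bytes ≤ B = 3; zero-pad to 3 bytes: K' = 68 70 00.
K' ⊕ ipad = 5e 46 36.  K' ⊕ opad = 34 2c 5c.
Inner input = (K'⊕ipad) ∥ m = 5e 46 36 ∥ f0.
Inner hash: even-index sum = 148 mod 256 = 148; odd-index sum = 310 mod 256 = 54 → 94 36.
Outer input = (K'⊕opad) ∥ inner = 34 2c 5c ∥ 94 36.
Outer hash (tag): even-index sum = 198 mod 256 = 198; odd-index sum = 192 mod 256 = 192 → c6 c0.

c6c0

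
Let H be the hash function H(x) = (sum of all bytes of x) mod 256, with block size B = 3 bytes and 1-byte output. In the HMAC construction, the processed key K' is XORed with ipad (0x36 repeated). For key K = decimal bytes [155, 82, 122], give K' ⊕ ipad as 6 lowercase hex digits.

Key decimal bytes [155, 82, 122] = 9b 52 7a is exactly B = 3 bytes: K' = 9b 52 7a.
XOR each byte with 0x36: 9b⊕36=ad, 52⊕36=64, 7a⊕36=4c.

ad644c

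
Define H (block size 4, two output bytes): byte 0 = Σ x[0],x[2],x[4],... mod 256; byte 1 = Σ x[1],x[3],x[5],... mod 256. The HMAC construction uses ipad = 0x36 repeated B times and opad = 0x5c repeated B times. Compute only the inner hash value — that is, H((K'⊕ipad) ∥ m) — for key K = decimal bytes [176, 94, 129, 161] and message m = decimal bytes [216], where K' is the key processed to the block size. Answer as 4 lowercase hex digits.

15ff

Key decimal bytes [176, 94, 129, 161] = b0 5e 81 a1 is exactly B = 4 bytes: K' = b0 5e 81 a1.
K' ⊕ ipad = 86 68 b7 97.
Inner input = 86 68 b7 97 ∥ d8.
Inner hash: even-index sum = 533 mod 256 = 21; odd-index sum = 255 mod 256 = 255 → 15 ff.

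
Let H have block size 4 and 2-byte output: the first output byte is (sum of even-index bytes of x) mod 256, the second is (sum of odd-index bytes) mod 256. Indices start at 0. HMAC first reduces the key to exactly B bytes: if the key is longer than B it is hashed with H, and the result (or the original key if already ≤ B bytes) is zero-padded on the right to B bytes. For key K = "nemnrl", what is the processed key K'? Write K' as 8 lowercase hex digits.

4d3f0000

|K| = 6 > B = 4, so first hash the key.
H(K): even-index sum = 333 mod 256 = 77; odd-index sum = 319 mod 256 = 63 → 4d 3f.
Zero-pad H(K) = 4d 3f to 4 bytes: K' = 4d 3f 00 00.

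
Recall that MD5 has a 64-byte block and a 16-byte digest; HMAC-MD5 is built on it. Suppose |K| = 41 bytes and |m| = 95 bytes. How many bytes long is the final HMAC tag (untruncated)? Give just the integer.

The tag is one MD5 digest: 16 bytes.

16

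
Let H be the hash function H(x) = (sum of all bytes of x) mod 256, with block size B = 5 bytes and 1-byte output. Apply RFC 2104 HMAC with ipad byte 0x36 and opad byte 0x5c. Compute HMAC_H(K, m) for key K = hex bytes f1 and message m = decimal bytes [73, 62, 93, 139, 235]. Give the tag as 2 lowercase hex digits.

16

Key hex bytes f1 is 1 byte ≤ B = 5; zero-pad to 5 bytes: K' = f1 00 00 00 00.
K' ⊕ ipad = c7 36 36 36 36.  K' ⊕ opad = ad 5c 5c 5c 5c.
Inner input = (K'⊕ipad) ∥ m = c7 36 36 36 36 ∥ 49 3e 5d 8b eb.
Inner hash: sum = 199+54+54+54+54+73+62+93+139+235 = 1017; mod 256 = 249 → f9.
Outer input = (K'⊕opad) ∥ inner = ad 5c 5c 5c 5c ∥ f9.
Outer hash (tag): sum = 173+92+92+92+92+249 = 790; mod 256 = 22 → 16.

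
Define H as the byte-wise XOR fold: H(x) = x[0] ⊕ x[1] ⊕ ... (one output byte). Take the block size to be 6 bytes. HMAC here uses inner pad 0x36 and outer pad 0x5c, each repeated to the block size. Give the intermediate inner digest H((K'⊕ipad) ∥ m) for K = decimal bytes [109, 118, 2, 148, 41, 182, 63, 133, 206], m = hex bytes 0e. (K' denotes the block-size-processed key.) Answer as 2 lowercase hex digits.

68

Key decimal bytes [109, 118, 2, 148, 41, 182, 63, 133, 206] = 6d 76 02 94 29 b6 3f 85 ce is 9 bytes > B = 6, so hash it first: H(key) = 66, then zero-pad to 6 bytes: K' = 66 00 00 00 00 00.
K' ⊕ ipad = 50 36 36 36 36 36.
Inner input = 50 36 36 36 36 36 ∥ 0e.
Inner hash: XOR 50⊕36⊕36⊕36⊕36⊕36⊕0e = 68.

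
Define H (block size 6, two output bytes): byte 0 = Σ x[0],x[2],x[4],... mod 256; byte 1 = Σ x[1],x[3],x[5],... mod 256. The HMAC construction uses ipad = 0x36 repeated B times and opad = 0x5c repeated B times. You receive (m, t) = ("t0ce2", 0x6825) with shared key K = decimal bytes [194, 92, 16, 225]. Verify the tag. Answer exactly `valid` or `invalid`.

invalid

Key decimal bytes [194, 92, 16, 225] = c2 5c 10 e1 is 4 bytes ≤ B = 6; zero-pad to 6 bytes: K' = c2 5c 10 e1 00 00.
K' ⊕ ipad = f4 6a 26 d7 36 36; K' ⊕ opad = 9e 00 4c bd 5c 5c.
Inner hash: even-index sum = 601 mod 256 = 89; odd-index sum = 524 mod 256 = 12 → 59 0c.
Outer hash (recomputed tag): even-index sum = 415 mod 256 = 159; odd-index sum = 293 mod 256 = 37 → 9f 25.
Recomputed tag = 9f25; claimed = 6825 → mismatch.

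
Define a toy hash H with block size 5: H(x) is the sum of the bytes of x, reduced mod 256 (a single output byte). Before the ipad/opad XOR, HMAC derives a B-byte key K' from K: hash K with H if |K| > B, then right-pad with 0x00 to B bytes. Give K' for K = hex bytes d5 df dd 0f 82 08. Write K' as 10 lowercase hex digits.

2a00000000

|K| = 6 > B = 5, so first hash the key.
H(K): sum = 213+223+221+15+130+8 = 810; mod 256 = 42 → 2a.
Zero-pad H(K) = 2a to 5 bytes: K' = 2a 00 00 00 00.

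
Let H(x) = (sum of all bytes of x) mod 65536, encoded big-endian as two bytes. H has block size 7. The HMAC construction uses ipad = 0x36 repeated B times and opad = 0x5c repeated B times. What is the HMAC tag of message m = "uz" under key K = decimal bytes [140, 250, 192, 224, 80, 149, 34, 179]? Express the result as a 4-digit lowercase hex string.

Key decimal bytes [140, 250, 192, 224, 80, 149, 34, 179] = 8c fa c0 e0 50 95 22 b3 is 8 bytes > B = 7, so hash it first: H(key) = 04 e0, then zero-pad to 7 bytes: K' = 04 e0 00 00 00 00 00.
K' ⊕ ipad = 32 d6 36 36 36 36 36.  K' ⊕ opad = 58 bc 5c 5c 5c 5c 5c.
Inner input = (K'⊕ipad) ∥ m = 32 d6 36 36 36 36 36 ∥ 75 7a.
Inner hash: sum = 50+214+54+54+54+54+54+117+122 = 773 → 03 05.
Outer input = (K'⊕opad) ∥ inner = 58 bc 5c 5c 5c 5c 5c ∥ 03 05.
Outer hash (tag): sum = 88+188+92+92+92+92+92+3+5 = 744 → 02 e8.

02e8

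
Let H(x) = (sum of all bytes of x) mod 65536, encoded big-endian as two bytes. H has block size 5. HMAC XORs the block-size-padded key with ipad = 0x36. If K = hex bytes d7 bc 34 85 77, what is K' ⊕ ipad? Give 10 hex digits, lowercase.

Key hex bytes d7 bc 34 85 77 is exactly B = 5 bytes: K' = d7 bc 34 85 77.
XOR each byte with 0x36: d7⊕36=e1, bc⊕36=8a, 34⊕36=02, 85⊕36=b3, 77⊕36=41.

e18a02b341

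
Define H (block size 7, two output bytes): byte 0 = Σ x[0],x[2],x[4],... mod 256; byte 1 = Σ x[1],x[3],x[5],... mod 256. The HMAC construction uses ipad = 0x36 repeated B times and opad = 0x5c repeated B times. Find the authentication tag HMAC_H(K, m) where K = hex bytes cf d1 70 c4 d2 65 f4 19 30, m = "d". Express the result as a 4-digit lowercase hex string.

Key hex bytes cf d1 70 c4 d2 65 f4 19 30 is 9 bytes > B = 7, so hash it first: H(key) = 35 13, then zero-pad to 7 bytes: K' = 35 13 00 00 00 00 00.
K' ⊕ ipad = 03 25 36 36 36 36 36.  K' ⊕ opad = 69 4f 5c 5c 5c 5c 5c.
Inner input = (K'⊕ipad) ∥ m = 03 25 36 36 36 36 36 ∥ 64.
Inner hash: even-index sum = 165 mod 256 = 165; odd-index sum = 245 mod 256 = 245 → a5 f5.
Outer input = (K'⊕opad) ∥ inner = 69 4f 5c 5c 5c 5c 5c ∥ a5 f5.
Outer hash (tag): even-index sum = 626 mod 256 = 114; odd-index sum = 428 mod 256 = 172 → 72 ac.

72ac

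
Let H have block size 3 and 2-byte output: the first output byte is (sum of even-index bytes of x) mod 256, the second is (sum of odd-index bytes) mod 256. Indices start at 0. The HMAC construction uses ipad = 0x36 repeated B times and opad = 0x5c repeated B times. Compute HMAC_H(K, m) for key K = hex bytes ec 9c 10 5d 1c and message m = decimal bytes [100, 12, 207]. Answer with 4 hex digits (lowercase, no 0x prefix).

Key hex bytes ec 9c 10 5d 1c is 5 bytes > B = 3, so hash it first: H(key) = 18 f9, then zero-pad to 3 bytes: K' = 18 f9 00.
K' ⊕ ipad = 2e cf 36.  K' ⊕ opad = 44 a5 5c.
Inner input = (K'⊕ipad) ∥ m = 2e cf 36 ∥ 64 0c cf.
Inner hash: even-index sum = 112 mod 256 = 112; odd-index sum = 514 mod 256 = 2 → 70 02.
Outer input = (K'⊕opad) ∥ inner = 44 a5 5c ∥ 70 02.
Outer hash (tag): even-index sum = 162 mod 256 = 162; odd-index sum = 277 mod 256 = 21 → a2 15.

a215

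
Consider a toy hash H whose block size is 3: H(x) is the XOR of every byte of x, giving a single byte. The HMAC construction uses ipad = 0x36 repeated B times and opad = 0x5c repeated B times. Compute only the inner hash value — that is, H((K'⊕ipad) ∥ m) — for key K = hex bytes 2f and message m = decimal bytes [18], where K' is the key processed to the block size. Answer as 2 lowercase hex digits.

0b

Key hex bytes 2f is 1 byte ≤ B = 3; zero-pad to 3 bytes: K' = 2f 00 00.
K' ⊕ ipad = 19 36 36.
Inner input = 19 36 36 ∥ 12.
Inner hash: XOR 19⊕36⊕36⊕12 = 0b.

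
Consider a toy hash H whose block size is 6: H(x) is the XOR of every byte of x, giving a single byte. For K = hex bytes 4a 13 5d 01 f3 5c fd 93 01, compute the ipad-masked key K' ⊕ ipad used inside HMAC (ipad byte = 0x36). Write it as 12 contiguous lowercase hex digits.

Key hex bytes 4a 13 5d 01 f3 5c fd 93 01 is 9 bytes > B = 6, so hash it first: H(key) = c5, then zero-pad to 6 bytes: K' = c5 00 00 00 00 00.
XOR each byte with 0x36: c5⊕36=f3, 00⊕36=36, 00⊕36=36, 00⊕36=36, 00⊕36=36, 00⊕36=36.

f33636363636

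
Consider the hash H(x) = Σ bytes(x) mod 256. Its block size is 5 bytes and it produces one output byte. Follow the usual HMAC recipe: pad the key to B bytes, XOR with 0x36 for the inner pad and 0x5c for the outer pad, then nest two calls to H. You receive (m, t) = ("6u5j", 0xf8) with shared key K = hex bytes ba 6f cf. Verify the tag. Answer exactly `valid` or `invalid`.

Key hex bytes ba 6f cf is 3 bytes ≤ B = 5; zero-pad to 5 bytes: K' = ba 6f cf 00 00.
K' ⊕ ipad = 8c 59 f9 36 36; K' ⊕ opad = e6 33 93 5c 5c.
Inner hash: sum = 140+89+249+54+54+54+117+53+106 = 916; mod 256 = 148 → 94.
Outer hash (recomputed tag): sum = 230+51+147+92+92+148 = 760; mod 256 = 248 → f8.
Recomputed tag = f8; claimed = f8 → match.

valid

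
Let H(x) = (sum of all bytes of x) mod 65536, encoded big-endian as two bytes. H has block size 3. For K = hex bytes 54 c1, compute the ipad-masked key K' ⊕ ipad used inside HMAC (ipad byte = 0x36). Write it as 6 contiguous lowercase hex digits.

62f736

Key hex bytes 54 c1 is 2 bytes ≤ B = 3; zero-pad to 3 bytes: K' = 54 c1 00.
XOR each byte with 0x36: 54⊕36=62, c1⊕36=f7, 00⊕36=36.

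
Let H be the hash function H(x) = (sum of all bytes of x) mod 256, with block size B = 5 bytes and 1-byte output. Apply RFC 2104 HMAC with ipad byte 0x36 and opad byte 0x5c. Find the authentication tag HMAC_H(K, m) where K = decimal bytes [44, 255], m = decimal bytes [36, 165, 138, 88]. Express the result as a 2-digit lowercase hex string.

Key decimal bytes [44, 255] = 2c ff is 2 bytes ≤ B = 5; zero-pad to 5 bytes: K' = 2c ff 00 00 00.
K' ⊕ ipad = 1a c9 36 36 36.  K' ⊕ opad = 70 a3 5c 5c 5c.
Inner input = (K'⊕ipad) ∥ m = 1a c9 36 36 36 ∥ 24 a5 8a 58.
Inner hash: sum = 26+201+54+54+54+36+165+138+88 = 816; mod 256 = 48 → 30.
Outer input = (K'⊕opad) ∥ inner = 70 a3 5c 5c 5c ∥ 30.
Outer hash (tag): sum = 112+163+92+92+92+48 = 599; mod 256 = 87 → 57.

57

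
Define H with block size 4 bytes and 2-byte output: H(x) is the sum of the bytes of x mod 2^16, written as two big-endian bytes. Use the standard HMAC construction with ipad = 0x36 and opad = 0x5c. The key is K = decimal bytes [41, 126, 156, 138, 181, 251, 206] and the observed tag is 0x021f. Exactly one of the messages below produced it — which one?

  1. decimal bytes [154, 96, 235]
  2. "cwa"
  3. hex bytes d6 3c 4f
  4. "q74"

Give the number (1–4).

4

Key decimal bytes [41, 126, 156, 138, 181, 251, 206] = 29 7e 9c 8a b5 fb ce is 7 bytes > B = 4, so hash it first: H(key) = 04 4b, then zero-pad to 4 bytes: K' = 04 4b 00 00.
K' ⊕ ipad = 32 7d 36 36; K' ⊕ opad = 58 17 5c 5c.
m1: inner = H(32 7d 36 36 9a 60 eb) = 03 00; tag = H(58 17 5c 5c 03 00) = 012a
m2: inner = H(32 7d 36 36 63 77 61) = 02 56; tag = H(58 17 5c 5c 02 56) = 017f
m3: inner = H(32 7d 36 36 d6 3c 4f) = 02 7c; tag = H(58 17 5c 5c 02 7c) = 01a5
m4: inner = H(32 7d 36 36 71 37 34) = 01 f7; tag = H(58 17 5c 5c 01 f7) = 021f ← matches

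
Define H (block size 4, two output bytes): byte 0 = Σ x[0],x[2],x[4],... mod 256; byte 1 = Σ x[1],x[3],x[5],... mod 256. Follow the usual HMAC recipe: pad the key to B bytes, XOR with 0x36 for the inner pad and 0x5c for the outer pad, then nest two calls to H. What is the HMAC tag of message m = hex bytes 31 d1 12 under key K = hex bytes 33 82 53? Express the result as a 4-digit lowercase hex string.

Key hex bytes 33 82 53 is 3 bytes ≤ B = 4; zero-pad to 4 bytes: K' = 33 82 53 00.
K' ⊕ ipad = 05 b4 65 36.  K' ⊕ opad = 6f de 0f 5c.
Inner input = (K'⊕ipad) ∥ m = 05 b4 65 36 ∥ 31 d1 12.
Inner hash: even-index sum = 173 mod 256 = 173; odd-index sum = 443 mod 256 = 187 → ad bb.
Outer input = (K'⊕opad) ∥ inner = 6f de 0f 5c ∥ ad bb.
Outer hash (tag): even-index sum = 299 mod 256 = 43; odd-index sum = 501 mod 256 = 245 → 2b f5.

2bf5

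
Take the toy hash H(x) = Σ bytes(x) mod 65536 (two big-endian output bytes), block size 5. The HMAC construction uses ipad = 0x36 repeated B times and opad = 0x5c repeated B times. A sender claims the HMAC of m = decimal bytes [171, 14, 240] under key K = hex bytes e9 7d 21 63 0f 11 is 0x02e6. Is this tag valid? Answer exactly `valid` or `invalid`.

Key hex bytes e9 7d 21 63 0f 11 is 6 bytes > B = 5, so hash it first: H(key) = 02 0a, then zero-pad to 5 bytes: K' = 02 0a 00 00 00.
K' ⊕ ipad = 34 3c 36 36 36; K' ⊕ opad = 5e 56 5c 5c 5c.
Inner hash: sum = 52+60+54+54+54+171+14+240 = 699 → 02 bb.
Outer hash (recomputed tag): sum = 94+86+92+92+92+2+187 = 645 → 02 85.
Recomputed tag = 0285; claimed = 02e6 → mismatch.

invalid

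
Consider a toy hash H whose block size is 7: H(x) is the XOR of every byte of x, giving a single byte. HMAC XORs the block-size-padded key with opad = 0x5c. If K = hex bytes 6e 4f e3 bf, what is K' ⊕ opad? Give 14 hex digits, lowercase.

Key hex bytes 6e 4f e3 bf is 4 bytes ≤ B = 7; zero-pad to 7 bytes: K' = 6e 4f e3 bf 00 00 00.
XOR each byte with 0x5c: 6e⊕5c=32, 4f⊕5c=13, e3⊕5c=bf, bf⊕5c=e3, 00⊕5c=5c, 00⊕5c=5c, 00⊕5c=5c.

3213bfe35c5c5c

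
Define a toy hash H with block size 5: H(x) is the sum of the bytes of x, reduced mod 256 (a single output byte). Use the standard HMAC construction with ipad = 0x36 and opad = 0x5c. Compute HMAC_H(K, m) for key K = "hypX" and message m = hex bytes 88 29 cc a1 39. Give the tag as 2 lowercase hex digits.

d3

Key "hypX" = 68 79 70 58 is 4 bytes ≤ B = 5; zero-pad to 5 bytes: K' = 68 79 70 58 00.
K' ⊕ ipad = 5e 4f 46 6e 36.  K' ⊕ opad = 34 25 2c 04 5c.
Inner input = (K'⊕ipad) ∥ m = 5e 4f 46 6e 36 ∥ 88 29 cc a1 39.
Inner hash: sum = 94+79+70+110+54+136+41+204+161+57 = 1006; mod 256 = 238 → ee.
Outer input = (K'⊕opad) ∥ inner = 34 25 2c 04 5c ∥ ee.
Outer hash (tag): sum = 52+37+44+4+92+238 = 467; mod 256 = 211 → d3.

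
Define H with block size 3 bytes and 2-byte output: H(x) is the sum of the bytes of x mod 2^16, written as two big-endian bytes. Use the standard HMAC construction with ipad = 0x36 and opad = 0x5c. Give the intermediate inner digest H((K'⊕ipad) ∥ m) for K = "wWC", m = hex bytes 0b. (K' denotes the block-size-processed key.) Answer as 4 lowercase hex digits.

Key "wWC" = 77 57 43 is exactly B = 3 bytes: K' = 77 57 43.
K' ⊕ ipad = 41 61 75.
Inner input = 41 61 75 ∥ 0b.
Inner hash: sum = 65+97+117+11 = 290 → 01 22.

0122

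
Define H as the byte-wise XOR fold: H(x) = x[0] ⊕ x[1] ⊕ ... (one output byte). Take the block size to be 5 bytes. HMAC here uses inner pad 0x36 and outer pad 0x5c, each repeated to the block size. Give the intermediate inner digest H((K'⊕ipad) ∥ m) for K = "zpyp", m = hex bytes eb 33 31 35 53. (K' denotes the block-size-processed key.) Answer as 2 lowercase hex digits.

ba

Key "zpyp" = 7a 70 79 70 is 4 bytes ≤ B = 5; zero-pad to 5 bytes: K' = 7a 70 79 70 00.
K' ⊕ ipad = 4c 46 4f 46 36.
Inner input = 4c 46 4f 46 36 ∥ eb 33 31 35 53.
Inner hash: XOR 4c⊕46⊕4f⊕46⊕36⊕eb⊕33⊕31⊕35⊕53 = ba.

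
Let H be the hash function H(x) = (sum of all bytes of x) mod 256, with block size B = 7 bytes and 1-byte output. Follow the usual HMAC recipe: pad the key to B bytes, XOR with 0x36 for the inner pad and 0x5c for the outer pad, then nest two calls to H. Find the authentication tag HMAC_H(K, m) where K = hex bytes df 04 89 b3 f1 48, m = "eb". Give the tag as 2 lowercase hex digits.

Key hex bytes df 04 89 b3 f1 48 is 6 bytes ≤ B = 7; zero-pad to 7 bytes: K' = df 04 89 b3 f1 48 00.
K' ⊕ ipad = e9 32 bf 85 c7 7e 36.  K' ⊕ opad = 83 58 d5 ef ad 14 5c.
Inner input = (K'⊕ipad) ∥ m = e9 32 bf 85 c7 7e 36 ∥ 65 62.
Inner hash: sum = 233+50+191+133+199+126+54+101+98 = 1185; mod 256 = 161 → a1.
Outer input = (K'⊕opad) ∥ inner = 83 58 d5 ef ad 14 5c ∥ a1.
Outer hash (tag): sum = 131+88+213+239+173+20+92+161 = 1117; mod 256 = 93 → 5d.

5d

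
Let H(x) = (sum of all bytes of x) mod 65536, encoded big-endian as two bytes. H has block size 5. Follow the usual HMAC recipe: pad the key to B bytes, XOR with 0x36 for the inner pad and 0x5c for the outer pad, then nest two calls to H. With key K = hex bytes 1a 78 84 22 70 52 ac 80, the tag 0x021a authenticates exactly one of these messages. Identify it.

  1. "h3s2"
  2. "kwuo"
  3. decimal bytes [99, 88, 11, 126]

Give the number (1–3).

3

Key hex bytes 1a 78 84 22 70 52 ac 80 is 8 bytes > B = 5, so hash it first: H(key) = 03 26, then zero-pad to 5 bytes: K' = 03 26 00 00 00.
K' ⊕ ipad = 35 10 36 36 36; K' ⊕ opad = 5f 7a 5c 5c 5c.
m1: inner = H(35 10 36 36 36 68 33 73 32) = 02 27; tag = H(5f 7a 5c 5c 5c 02 27) = 0216
m2: inner = H(35 10 36 36 36 6b 77 75 6f) = 02 ad; tag = H(5f 7a 5c 5c 5c 02 ad) = 029c
m3: inner = H(35 10 36 36 36 63 58 0b 7e) = 02 2b; tag = H(5f 7a 5c 5c 5c 02 2b) = 021a ← matches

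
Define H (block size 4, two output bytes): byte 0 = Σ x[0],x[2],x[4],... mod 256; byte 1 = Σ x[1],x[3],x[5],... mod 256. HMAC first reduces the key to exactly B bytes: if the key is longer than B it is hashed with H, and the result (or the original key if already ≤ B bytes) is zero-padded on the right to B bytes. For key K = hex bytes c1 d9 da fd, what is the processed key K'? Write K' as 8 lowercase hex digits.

Key hex bytes c1 d9 da fd is exactly B = 4 bytes: K' = c1 d9 da fd.

c1d9dafd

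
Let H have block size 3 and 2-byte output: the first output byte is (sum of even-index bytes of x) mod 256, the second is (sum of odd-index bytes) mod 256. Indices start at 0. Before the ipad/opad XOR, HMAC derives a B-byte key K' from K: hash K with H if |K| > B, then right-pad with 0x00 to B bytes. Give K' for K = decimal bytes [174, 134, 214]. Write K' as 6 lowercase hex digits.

ae86d6

Key decimal bytes [174, 134, 214] = ae 86 d6 is exactly B = 3 bytes: K' = ae 86 d6.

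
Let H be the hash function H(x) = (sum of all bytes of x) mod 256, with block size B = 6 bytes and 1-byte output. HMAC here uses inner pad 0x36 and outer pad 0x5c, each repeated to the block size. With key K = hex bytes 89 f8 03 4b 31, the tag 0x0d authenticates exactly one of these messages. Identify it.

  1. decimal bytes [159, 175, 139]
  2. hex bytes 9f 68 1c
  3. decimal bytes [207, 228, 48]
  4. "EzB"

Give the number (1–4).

1

Key hex bytes 89 f8 03 4b 31 is 5 bytes ≤ B = 6; zero-pad to 6 bytes: K' = 89 f8 03 4b 31 00.
K' ⊕ ipad = bf ce 35 7d 07 36; K' ⊕ opad = d5 a4 5f 17 6d 5c.
m1: inner = H(bf ce 35 7d 07 36 9f af 8b) = 55; tag = H(d5 a4 5f 17 6d 5c 55) = 0d ← matches
m2: inner = H(bf ce 35 7d 07 36 9f 68 1c) = 9f; tag = H(d5 a4 5f 17 6d 5c 9f) = 57
m3: inner = H(bf ce 35 7d 07 36 cf e4 30) = 5f; tag = H(d5 a4 5f 17 6d 5c 5f) = 17
m4: inner = H(bf ce 35 7d 07 36 45 7a 42) = 7d; tag = H(d5 a4 5f 17 6d 5c 7d) = 35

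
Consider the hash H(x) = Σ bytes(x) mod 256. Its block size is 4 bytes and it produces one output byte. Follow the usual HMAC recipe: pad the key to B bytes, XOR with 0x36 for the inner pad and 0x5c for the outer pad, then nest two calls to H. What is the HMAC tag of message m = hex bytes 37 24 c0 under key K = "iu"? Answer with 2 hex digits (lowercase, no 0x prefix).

3f

Key "iu" = 69 75 is 2 bytes ≤ B = 4; zero-pad to 4 bytes: K' = 69 75 00 00.
K' ⊕ ipad = 5f 43 36 36.  K' ⊕ opad = 35 29 5c 5c.
Inner input = (K'⊕ipad) ∥ m = 5f 43 36 36 ∥ 37 24 c0.
Inner hash: sum = 95+67+54+54+55+36+192 = 553; mod 256 = 41 → 29.
Outer input = (K'⊕opad) ∥ inner = 35 29 5c 5c ∥ 29.
Outer hash (tag): sum = 53+41+92+92+41 = 319; mod 256 = 63 → 3f.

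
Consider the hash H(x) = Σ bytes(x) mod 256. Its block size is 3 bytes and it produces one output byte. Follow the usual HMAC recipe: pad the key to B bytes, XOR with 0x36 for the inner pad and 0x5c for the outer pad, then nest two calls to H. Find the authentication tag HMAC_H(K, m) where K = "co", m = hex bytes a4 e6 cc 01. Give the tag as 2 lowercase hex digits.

09

Key "co" = 63 6f is 2 bytes ≤ B = 3; zero-pad to 3 bytes: K' = 63 6f 00.
K' ⊕ ipad = 55 59 36.  K' ⊕ opad = 3f 33 5c.
Inner input = (K'⊕ipad) ∥ m = 55 59 36 ∥ a4 e6 cc 01.
Inner hash: sum = 85+89+54+164+230+204+1 = 827; mod 256 = 59 → 3b.
Outer input = (K'⊕opad) ∥ inner = 3f 33 5c ∥ 3b.
Outer hash (tag): sum = 63+51+92+59 = 265; mod 256 = 9 → 09.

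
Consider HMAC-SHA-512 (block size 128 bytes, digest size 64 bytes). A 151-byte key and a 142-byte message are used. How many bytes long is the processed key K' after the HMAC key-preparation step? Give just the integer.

128

Key is 151 > 128 bytes, so it is hashed to 64 bytes then zero-padded to 128: |K'| = 128.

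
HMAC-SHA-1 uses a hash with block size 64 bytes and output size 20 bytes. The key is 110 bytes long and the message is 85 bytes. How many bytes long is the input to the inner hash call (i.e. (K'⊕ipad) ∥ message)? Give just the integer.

149

Key is 110 > 64 bytes, so it is hashed to 20 bytes then zero-padded to 64: |K'| = 64.
Inner input = (K'⊕ipad) ∥ m → 64 + 85 = 149 bytes.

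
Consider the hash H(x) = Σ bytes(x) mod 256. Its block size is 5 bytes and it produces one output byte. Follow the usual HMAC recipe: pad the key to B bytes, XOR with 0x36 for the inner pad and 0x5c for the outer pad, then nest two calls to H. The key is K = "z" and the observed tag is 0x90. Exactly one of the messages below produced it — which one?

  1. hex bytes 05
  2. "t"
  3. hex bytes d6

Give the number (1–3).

3

Key "z" = 7a is 1 byte ≤ B = 5; zero-pad to 5 bytes: K' = 7a 00 00 00 00.
K' ⊕ ipad = 4c 36 36 36 36; K' ⊕ opad = 26 5c 5c 5c 5c.
m1: inner = H(4c 36 36 36 36 05) = 29; tag = H(26 5c 5c 5c 5c 29) = bf
m2: inner = H(4c 36 36 36 36 74) = 98; tag = H(26 5c 5c 5c 5c 98) = 2e
m3: inner = H(4c 36 36 36 36 d6) = fa; tag = H(26 5c 5c 5c 5c fa) = 90 ← matches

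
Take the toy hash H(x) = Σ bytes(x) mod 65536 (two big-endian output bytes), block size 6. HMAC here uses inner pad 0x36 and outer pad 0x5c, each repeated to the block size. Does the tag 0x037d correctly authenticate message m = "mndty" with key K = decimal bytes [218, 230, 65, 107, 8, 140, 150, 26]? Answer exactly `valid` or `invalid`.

valid

Key decimal bytes [218, 230, 65, 107, 8, 140, 150, 26] = da e6 41 6b 08 8c 96 1a is 8 bytes > B = 6, so hash it first: H(key) = 03 b0, then zero-pad to 6 bytes: K' = 03 b0 00 00 00 00.
K' ⊕ ipad = 35 86 36 36 36 36; K' ⊕ opad = 5f ec 5c 5c 5c 5c.
Inner hash: sum = 53+134+54+54+54+54+109+110+100+116+121 = 959 → 03 bf.
Outer hash (recomputed tag): sum = 95+236+92+92+92+92+3+191 = 893 → 03 7d.
Recomputed tag = 037d; claimed = 037d → match.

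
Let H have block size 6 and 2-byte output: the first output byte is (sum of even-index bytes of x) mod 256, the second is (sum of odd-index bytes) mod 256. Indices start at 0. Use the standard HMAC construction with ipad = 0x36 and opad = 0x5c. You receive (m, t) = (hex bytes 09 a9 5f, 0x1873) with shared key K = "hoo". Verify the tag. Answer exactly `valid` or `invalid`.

Key "hoo" = 68 6f 6f is 3 bytes ≤ B = 6; zero-pad to 6 bytes: K' = 68 6f 6f 00 00 00.
K' ⊕ ipad = 5e 59 59 36 36 36; K' ⊕ opad = 34 33 33 5c 5c 5c.
Inner hash: even-index sum = 341 mod 256 = 85; odd-index sum = 366 mod 256 = 110 → 55 6e.
Outer hash (recomputed tag): even-index sum = 280 mod 256 = 24; odd-index sum = 345 mod 256 = 89 → 18 59.
Recomputed tag = 1859; claimed = 1873 → mismatch.

invalid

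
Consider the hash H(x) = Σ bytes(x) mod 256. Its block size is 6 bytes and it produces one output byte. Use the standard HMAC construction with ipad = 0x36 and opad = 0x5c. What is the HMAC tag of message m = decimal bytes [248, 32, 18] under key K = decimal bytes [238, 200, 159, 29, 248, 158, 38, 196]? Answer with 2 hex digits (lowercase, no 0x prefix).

76

Key decimal bytes [238, 200, 159, 29, 248, 158, 38, 196] = ee c8 9f 1d f8 9e 26 c4 is 8 bytes > B = 6, so hash it first: H(key) = f2, then zero-pad to 6 bytes: K' = f2 00 00 00 00 00.
K' ⊕ ipad = c4 36 36 36 36 36.  K' ⊕ opad = ae 5c 5c 5c 5c 5c.
Inner input = (K'⊕ipad) ∥ m = c4 36 36 36 36 36 ∥ f8 20 12.
Inner hash: sum = 196+54+54+54+54+54+248+32+18 = 764; mod 256 = 252 → fc.
Outer input = (K'⊕opad) ∥ inner = ae 5c 5c 5c 5c 5c ∥ fc.
Outer hash (tag): sum = 174+92+92+92+92+92+252 = 886; mod 256 = 118 → 76.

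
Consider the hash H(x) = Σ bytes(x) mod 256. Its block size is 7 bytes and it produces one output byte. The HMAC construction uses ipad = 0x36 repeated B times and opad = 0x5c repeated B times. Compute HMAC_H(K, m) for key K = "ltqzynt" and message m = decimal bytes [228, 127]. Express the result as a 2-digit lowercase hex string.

a5

Key "ltqzynt" = 6c 74 71 7a 79 6e 74 is exactly B = 7 bytes: K' = 6c 74 71 7a 79 6e 74.
K' ⊕ ipad = 5a 42 47 4c 4f 58 42.  K' ⊕ opad = 30 28 2d 26 25 32 28.
Inner input = (K'⊕ipad) ∥ m = 5a 42 47 4c 4f 58 42 ∥ e4 7f.
Inner hash: sum = 90+66+71+76+79+88+66+228+127 = 891; mod 256 = 123 → 7b.
Outer input = (K'⊕opad) ∥ inner = 30 28 2d 26 25 32 28 ∥ 7b.
Outer hash (tag): sum = 48+40+45+38+37+50+40+123 = 421; mod 256 = 165 → a5.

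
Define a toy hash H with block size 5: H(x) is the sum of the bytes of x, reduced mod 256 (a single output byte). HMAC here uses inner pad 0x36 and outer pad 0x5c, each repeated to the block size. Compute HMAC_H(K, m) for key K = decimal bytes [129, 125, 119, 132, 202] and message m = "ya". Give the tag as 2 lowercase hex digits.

62

Key decimal bytes [129, 125, 119, 132, 202] = 81 7d 77 84 ca is exactly B = 5 bytes: K' = 81 7d 77 84 ca.
K' ⊕ ipad = b7 4b 41 b2 fc.  K' ⊕ opad = dd 21 2b d8 96.
Inner input = (K'⊕ipad) ∥ m = b7 4b 41 b2 fc ∥ 79 61.
Inner hash: sum = 183+75+65+178+252+121+97 = 971; mod 256 = 203 → cb.
Outer input = (K'⊕opad) ∥ inner = dd 21 2b d8 96 ∥ cb.
Outer hash (tag): sum = 221+33+43+216+150+203 = 866; mod 256 = 98 → 62.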